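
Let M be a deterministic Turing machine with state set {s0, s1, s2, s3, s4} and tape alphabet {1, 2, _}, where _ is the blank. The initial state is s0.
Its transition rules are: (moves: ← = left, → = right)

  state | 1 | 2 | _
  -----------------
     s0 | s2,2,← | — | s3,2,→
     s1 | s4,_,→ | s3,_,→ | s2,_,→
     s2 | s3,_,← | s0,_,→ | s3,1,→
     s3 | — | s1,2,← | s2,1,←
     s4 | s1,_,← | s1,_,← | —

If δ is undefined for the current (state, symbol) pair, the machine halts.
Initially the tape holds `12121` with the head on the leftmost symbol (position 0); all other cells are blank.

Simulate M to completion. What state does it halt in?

state=s0 head=0 tape=_[1]2121   (s0,1)→(s2,2,←)
state=s2 head=-1 tape=[_]22121   (s2,_)→(s3,1,→)
state=s3 head=0 tape=1[2]2121   (s3,2)→(s1,2,←)
state=s1 head=-1 tape=[1]22121   (s1,1)→(s4,_,→)
state=s4 head=0 tape=_[2]2121   (s4,2)→(s1,_,←)
state=s1 head=-1 tape=[_]_2121   (s1,_)→(s2,_,→)
state=s2 head=0 tape=_[_]2121   (s2,_)→(s3,1,→)
state=s3 head=1 tape=_1[2]121   (s3,2)→(s1,2,←)
state=s1 head=0 tape=_[1]2121   (s1,1)→(s4,_,→)
state=s4 head=1 tape=__[2]121   (s4,2)→(s1,_,←)
state=s1 head=0 tape=_[_]_121   (s1,_)→(s2,_,→)
state=s2 head=1 tape=__[_]121   (s2,_)→(s3,1,→)
state=s3 head=2 tape=__1[1]21
No transition is defined for (s3, 1); M halts in state s3.

s3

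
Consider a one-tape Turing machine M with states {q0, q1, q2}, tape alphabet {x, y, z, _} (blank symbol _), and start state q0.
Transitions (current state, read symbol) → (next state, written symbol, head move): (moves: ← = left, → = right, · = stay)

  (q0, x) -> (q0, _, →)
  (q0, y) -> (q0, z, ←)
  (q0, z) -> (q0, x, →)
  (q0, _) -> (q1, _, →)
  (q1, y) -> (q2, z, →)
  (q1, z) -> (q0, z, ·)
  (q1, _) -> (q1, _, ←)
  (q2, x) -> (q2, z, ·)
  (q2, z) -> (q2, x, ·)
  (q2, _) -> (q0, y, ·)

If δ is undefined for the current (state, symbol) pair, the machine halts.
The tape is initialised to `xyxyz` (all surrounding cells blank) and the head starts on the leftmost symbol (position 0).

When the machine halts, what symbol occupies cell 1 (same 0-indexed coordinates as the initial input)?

state=q0 head=0 tape=[x]yxyz__   (q0,x)→(q0,_,→)
state=q0 head=1 tape=_[y]xyz__   (q0,y)→(q0,z,←)
state=q0 head=0 tape=[_]zxyz__   (q0,_)→(q1,_,→)
state=q1 head=1 tape=_[z]xyz__   (q1,z)→(q0,z,·)
state=q0 head=1 tape=_[z]xyz__   (q0,z)→(q0,x,→)
state=q0 head=2 tape=_x[x]yz__   (q0,x)→(q0,_,→)
state=q0 head=3 tape=_x_[y]z__   (q0,y)→(q0,z,←)
state=q0 head=2 tape=_x[_]zz__   (q0,_)→(q1,_,→)
state=q1 head=3 tape=_x_[z]z__   (q1,z)→(q0,z,·)
state=q0 head=3 tape=_x_[z]z__   (q0,z)→(q0,x,→)
state=q0 head=4 tape=_x_x[z]__   (q0,z)→(q0,x,→)
state=q0 head=5 tape=_x_xx[_]_   (q0,_)→(q1,_,→)
state=q1 head=6 tape=_x_xx_[_]   (q1,_)→(q1,_,←)
state=q1 head=5 tape=_x_xx[_]_   (q1,_)→(q1,_,←)
state=q1 head=4 tape=_x_x[x]__
Cell 1 holds x when M halts.

x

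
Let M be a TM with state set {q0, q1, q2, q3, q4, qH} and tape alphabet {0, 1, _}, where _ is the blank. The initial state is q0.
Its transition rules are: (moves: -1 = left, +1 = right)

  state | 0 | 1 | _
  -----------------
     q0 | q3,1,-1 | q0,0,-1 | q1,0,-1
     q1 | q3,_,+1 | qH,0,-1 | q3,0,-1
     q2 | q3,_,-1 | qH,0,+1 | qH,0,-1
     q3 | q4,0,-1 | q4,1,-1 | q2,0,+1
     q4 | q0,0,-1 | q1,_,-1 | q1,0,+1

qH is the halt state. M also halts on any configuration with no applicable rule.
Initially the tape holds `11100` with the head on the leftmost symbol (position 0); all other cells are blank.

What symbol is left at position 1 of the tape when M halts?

0

state=q0 head=0 tape=____[1]1100   (q0,1)→(q0,0,-1)
state=q0 head=-1 tape=___[_]01100   (q0,_)→(q1,0,-1)
state=q1 head=-2 tape=__[_]001100   (q1,_)→(q3,0,-1)
state=q3 head=-3 tape=_[_]0001100   (q3,_)→(q2,0,+1)
state=q2 head=-2 tape=_0[0]001100   (q2,0)→(q3,_,-1)
state=q3 head=-3 tape=_[0]_001100   (q3,0)→(q4,0,-1)
state=q4 head=-4 tape=[_]0_001100   (q4,_)→(q1,0,+1)
state=q1 head=-3 tape=0[0]_001100   (q1,0)→(q3,_,+1)
state=q3 head=-2 tape=0_[_]001100   (q3,_)→(q2,0,+1)
state=q2 head=-1 tape=0_0[0]01100   (q2,0)→(q3,_,-1)
state=q3 head=-2 tape=0_[0]_01100   (q3,0)→(q4,0,-1)
state=q4 head=-3 tape=0[_]0_01100   (q4,_)→(q1,0,+1)
state=q1 head=-2 tape=00[0]_01100   (q1,0)→(q3,_,+1)
state=q3 head=-1 tape=00_[_]01100   (q3,_)→(q2,0,+1)
state=q2 head=0 tape=00_0[0]1100   (q2,0)→(q3,_,-1)
state=q3 head=-1 tape=00_[0]_1100   (q3,0)→(q4,0,-1)
state=q4 head=-2 tape=00[_]0_1100   (q4,_)→(q1,0,+1)
state=q1 head=-1 tape=000[0]_1100   (q1,0)→(q3,_,+1)
state=q3 head=0 tape=000_[_]1100   (q3,_)→(q2,0,+1)
state=q2 head=1 tape=000_0[1]100   (q2,1)→(qH,0,+1)
state=qH head=2 tape=000_00[1]00
Cell 1 holds 0 when M halts.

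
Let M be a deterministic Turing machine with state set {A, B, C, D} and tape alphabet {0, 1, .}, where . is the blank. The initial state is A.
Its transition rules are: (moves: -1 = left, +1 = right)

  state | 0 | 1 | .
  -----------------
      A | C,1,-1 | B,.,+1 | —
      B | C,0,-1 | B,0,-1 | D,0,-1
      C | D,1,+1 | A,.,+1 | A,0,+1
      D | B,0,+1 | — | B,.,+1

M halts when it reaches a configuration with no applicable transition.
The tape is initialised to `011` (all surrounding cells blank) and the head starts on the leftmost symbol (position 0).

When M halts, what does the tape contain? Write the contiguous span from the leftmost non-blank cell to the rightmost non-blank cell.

1011

state=A head=0 tape=.[0]11   (A,0)→(C,1,-1)
state=C head=-1 tape=[.]111   (C,.)→(A,0,+1)
state=A head=0 tape=0[1]11   (A,1)→(B,.,+1)
state=B head=1 tape=0.[1]1   (B,1)→(B,0,-1)
state=B head=0 tape=0[.]01   (B,.)→(D,0,-1)
state=D head=-1 tape=[0]001   (D,0)→(B,0,+1)
state=B head=0 tape=0[0]01   (B,0)→(C,0,-1)
state=C head=-1 tape=[0]001   (C,0)→(D,1,+1)
state=D head=0 tape=1[0]01   (D,0)→(B,0,+1)
state=B head=1 tape=10[0]1   (B,0)→(C,0,-1)
state=C head=0 tape=1[0]01   (C,0)→(D,1,+1)
state=D head=1 tape=11[0]1   (D,0)→(B,0,+1)
state=B head=2 tape=110[1]   (B,1)→(B,0,-1)
state=B head=1 tape=11[0]0   (B,0)→(C,0,-1)
state=C head=0 tape=1[1]00   (C,1)→(A,.,+1)
state=A head=1 tape=1.[0]0   (A,0)→(C,1,-1)
state=C head=0 tape=1[.]10   (C,.)→(A,0,+1)
state=A head=1 tape=10[1]0   (A,1)→(B,.,+1)
state=B head=2 tape=10.[0]   (B,0)→(C,0,-1)
state=C head=1 tape=10[.]0   (C,.)→(A,0,+1)
state=A head=2 tape=100[0]   (A,0)→(C,1,-1)
state=C head=1 tape=10[0]1   (C,0)→(D,1,+1)
state=D head=2 tape=101[1]
The non-blank tape span at halt is 1011.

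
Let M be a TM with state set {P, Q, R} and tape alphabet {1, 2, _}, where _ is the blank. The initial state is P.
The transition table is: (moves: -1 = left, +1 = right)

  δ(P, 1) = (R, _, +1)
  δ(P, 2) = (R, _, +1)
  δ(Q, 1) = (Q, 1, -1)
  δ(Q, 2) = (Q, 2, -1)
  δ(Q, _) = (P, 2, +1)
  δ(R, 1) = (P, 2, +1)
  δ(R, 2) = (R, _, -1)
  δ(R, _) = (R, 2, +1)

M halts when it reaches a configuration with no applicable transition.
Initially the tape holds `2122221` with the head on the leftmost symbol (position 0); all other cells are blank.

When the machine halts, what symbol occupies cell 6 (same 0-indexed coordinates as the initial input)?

P | _[2]122221_   read 2 → write _, move +1, go to R
R | __[1]22221_   read 1 → write 2, move +1, go to P
P | __2[2]2221_   read 2 → write _, move +1, go to R
R | __2_[2]221_   read 2 → write _, move -1, go to R
R | __2[_]_221_   read _ → write 2, move +1, go to R
R | __22[_]221_   read _ → write 2, move +1, go to R
R | __222[2]21_   read 2 → write _, move -1, go to R
R | __22[2]_21_   read 2 → write _, move -1, go to R
R | __2[2]__21_   read 2 → write _, move -1, go to R
R | __[2]___21_   read 2 → write _, move -1, go to R
R | _[_]____21_   read _ → write 2, move +1, go to R
R | _2[_]___21_   read _ → write 2, move +1, go to R
R | _22[_]__21_   read _ → write 2, move +1, go to R
R | _222[_]_21_   read _ → write 2, move +1, go to R
R | _2222[_]21_   read _ → write 2, move +1, go to R
R | _22222[2]1_   read 2 → write _, move -1, go to R
R | _2222[2]_1_   read 2 → write _, move -1, go to R
R | _222[2]__1_   read 2 → write _, move -1, go to R
R | _22[2]___1_   read 2 → write _, move -1, go to R
R | _2[2]____1_   read 2 → write _, move -1, go to R
R | _[2]_____1_   read 2 → write _, move -1, go to R
R | [_]______1_   read _ → write 2, move +1, go to R
R | 2[_]_____1_   read _ → write 2, move +1, go to R
R | 22[_]____1_   read _ → write 2, move +1, go to R
R | 222[_]___1_   read _ → write 2, move +1, go to R
R | 2222[_]__1_   read _ → write 2, move +1, go to R
R | 22222[_]_1_   read _ → write 2, move +1, go to R
R | 222222[_]1_   read _ → write 2, move +1, go to R
R | 2222222[1]_   read 1 → write 2, move +1, go to P
P | 22222222[_]
Cell 6 holds 2 when M halts.

2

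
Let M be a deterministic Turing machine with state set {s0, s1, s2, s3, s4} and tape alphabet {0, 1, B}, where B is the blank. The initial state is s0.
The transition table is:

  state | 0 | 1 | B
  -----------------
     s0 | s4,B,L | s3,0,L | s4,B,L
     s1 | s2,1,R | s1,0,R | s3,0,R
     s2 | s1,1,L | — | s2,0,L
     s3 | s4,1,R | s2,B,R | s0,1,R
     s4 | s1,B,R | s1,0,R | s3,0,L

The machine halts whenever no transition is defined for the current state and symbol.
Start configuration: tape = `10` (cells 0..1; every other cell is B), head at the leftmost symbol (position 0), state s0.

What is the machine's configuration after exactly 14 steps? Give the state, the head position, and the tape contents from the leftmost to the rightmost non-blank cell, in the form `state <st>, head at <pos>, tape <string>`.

state s1, head at 0, tape 00100

s0 | B[1]0BB   read 1 → write 0, move L, go to s3
s3 | [B]00BB   read B → write 1, move R, go to s0
s0 | 1[0]0BB   read 0 → write B, move L, go to s4
s4 | [1]B0BB   read 1 → write 0, move R, go to s1
s1 | 0[B]0BB   read B → write 0, move R, go to s3
s3 | 00[0]BB   read 0 → write 1, move R, go to s4
s4 | 001[B]B   read B → write 0, move L, go to s3
s3 | 00[1]0B   read 1 → write B, move R, go to s2
s2 | 00B[0]B   read 0 → write 1, move L, go to s1
s1 | 00[B]1B   read B → write 0, move R, go to s3
s3 | 000[1]B   read 1 → write B, move R, go to s2
s2 | 000B[B]   read B → write 0, move L, go to s2
s2 | 000[B]0   read B → write 0, move L, go to s2
s2 | 00[0]00   read 0 → write 1, move L, go to s1
s1 | 0[0]100
After 14 steps: state s1, head at 0, tape 00100.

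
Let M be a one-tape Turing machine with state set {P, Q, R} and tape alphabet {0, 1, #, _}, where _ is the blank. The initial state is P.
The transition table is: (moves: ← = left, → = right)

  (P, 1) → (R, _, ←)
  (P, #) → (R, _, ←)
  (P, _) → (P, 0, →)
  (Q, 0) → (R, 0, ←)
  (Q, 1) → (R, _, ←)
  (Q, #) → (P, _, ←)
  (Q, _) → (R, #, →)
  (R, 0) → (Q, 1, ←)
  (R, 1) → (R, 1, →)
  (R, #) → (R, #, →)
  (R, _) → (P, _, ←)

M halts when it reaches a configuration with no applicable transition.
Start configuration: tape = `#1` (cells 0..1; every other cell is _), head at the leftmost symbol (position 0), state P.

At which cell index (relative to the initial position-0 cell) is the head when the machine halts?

-5

P | _______[#]1   read # → write _, move ←, go to R
R | ______[_]_1   read _ → write _, move ←, go to P
P | _____[_]__1   read _ → write 0, move →, go to P
P | _____0[_]_1   read _ → write 0, move →, go to P
P | _____00[_]1   read _ → write 0, move →, go to P
P | _____000[1]   read 1 → write _, move ←, go to R
R | _____00[0]_   read 0 → write 1, move ←, go to Q
Q | _____0[0]1_   read 0 → write 0, move ←, go to R
R | _____[0]01_   read 0 → write 1, move ←, go to Q
Q | ____[_]101_   read _ → write #, move →, go to R
R | ____#[1]01_   read 1 → write 1, move →, go to R
R | ____#1[0]1_   read 0 → write 1, move ←, go to Q
Q | ____#[1]11_   read 1 → write _, move ←, go to R
R | ____[#]_11_   read # → write #, move →, go to R
R | ____#[_]11_   read _ → write _, move ←, go to P
P | ____[#]_11_   read # → write _, move ←, go to R
R | ___[_]__11_   read _ → write _, move ←, go to P
P | __[_]___11_   read _ → write 0, move →, go to P
P | __0[_]__11_   read _ → write 0, move →, go to P
P | __00[_]_11_   read _ → write 0, move →, go to P
P | __000[_]11_   read _ → write 0, move →, go to P
P | __0000[1]1_   read 1 → write _, move ←, go to R
R | __000[0]_1_   read 0 → write 1, move ←, go to Q
Q | __00[0]1_1_   read 0 → write 0, move ←, go to R
R | __0[0]01_1_   read 0 → write 1, move ←, go to Q
Q | __[0]101_1_   read 0 → write 0, move ←, go to R
R | _[_]0101_1_   read _ → write _, move ←, go to P
P | [_]_0101_1_   read _ → write 0, move →, go to P
P | 0[_]0101_1_   read _ → write 0, move →, go to P
P | 00[0]101_1_
At halt the head is at cell -5.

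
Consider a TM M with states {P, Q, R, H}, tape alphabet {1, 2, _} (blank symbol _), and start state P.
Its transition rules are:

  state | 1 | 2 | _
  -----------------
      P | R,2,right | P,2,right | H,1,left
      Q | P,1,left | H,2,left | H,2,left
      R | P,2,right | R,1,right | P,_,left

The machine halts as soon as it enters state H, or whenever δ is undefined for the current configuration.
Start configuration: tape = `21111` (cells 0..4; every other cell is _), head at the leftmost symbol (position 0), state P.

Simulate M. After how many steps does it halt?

P | [2]1111_   read 2 → write 2, move right, go to P
P | 2[1]111_   read 1 → write 2, move right, go to R
R | 22[1]11_   read 1 → write 2, move right, go to P
P | 222[1]1_   read 1 → write 2, move right, go to R
R | 2222[1]_   read 1 → write 2, move right, go to P
P | 22222[_]   read _ → write 1, move left, go to H
H | 2222[2]1
M halts after 6 transitions.

6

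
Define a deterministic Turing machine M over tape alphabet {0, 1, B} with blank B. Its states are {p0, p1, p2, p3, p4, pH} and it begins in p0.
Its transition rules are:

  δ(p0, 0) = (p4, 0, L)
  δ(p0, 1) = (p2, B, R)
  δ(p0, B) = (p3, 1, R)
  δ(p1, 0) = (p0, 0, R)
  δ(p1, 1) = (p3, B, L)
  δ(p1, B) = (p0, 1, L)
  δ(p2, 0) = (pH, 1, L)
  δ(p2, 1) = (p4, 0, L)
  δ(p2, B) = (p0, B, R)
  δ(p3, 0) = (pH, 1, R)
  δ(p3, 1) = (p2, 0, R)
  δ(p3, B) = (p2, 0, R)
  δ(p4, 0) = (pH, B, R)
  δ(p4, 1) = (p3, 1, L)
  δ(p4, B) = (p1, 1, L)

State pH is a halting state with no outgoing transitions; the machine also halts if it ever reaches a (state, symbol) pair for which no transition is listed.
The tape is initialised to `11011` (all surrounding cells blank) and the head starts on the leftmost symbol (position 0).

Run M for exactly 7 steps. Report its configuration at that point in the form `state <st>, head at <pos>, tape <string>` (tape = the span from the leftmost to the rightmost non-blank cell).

state=p0 head=0 tape=BB[1]1011   (p0,1)→(p2,B,R)
state=p2 head=1 tape=BBB[1]011   (p2,1)→(p4,0,L)
state=p4 head=0 tape=BB[B]0011   (p4,B)→(p1,1,L)
state=p1 head=-1 tape=B[B]10011   (p1,B)→(p0,1,L)
state=p0 head=-2 tape=[B]110011   (p0,B)→(p3,1,R)
state=p3 head=-1 tape=1[1]10011   (p3,1)→(p2,0,R)
state=p2 head=0 tape=10[1]0011   (p2,1)→(p4,0,L)
state=p4 head=-1 tape=1[0]00011
After 7 steps: state p4, head at -1, tape 1000011.

state p4, head at -1, tape 1000011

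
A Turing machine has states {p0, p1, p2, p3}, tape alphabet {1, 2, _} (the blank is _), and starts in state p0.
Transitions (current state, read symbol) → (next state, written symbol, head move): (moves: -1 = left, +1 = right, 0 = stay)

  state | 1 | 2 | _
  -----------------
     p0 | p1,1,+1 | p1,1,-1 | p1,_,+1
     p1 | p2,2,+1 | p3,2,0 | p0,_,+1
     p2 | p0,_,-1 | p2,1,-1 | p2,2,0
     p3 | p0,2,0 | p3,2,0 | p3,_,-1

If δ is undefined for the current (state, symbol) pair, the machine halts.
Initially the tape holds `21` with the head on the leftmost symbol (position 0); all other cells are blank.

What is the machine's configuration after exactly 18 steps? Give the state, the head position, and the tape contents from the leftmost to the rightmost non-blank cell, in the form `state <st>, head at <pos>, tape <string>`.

state=p0 head=0 tape=_[2]1__   (p0,2)→(p1,1,-1)
state=p1 head=-1 tape=[_]11__   (p1,_)→(p0,_,+1)
state=p0 head=0 tape=_[1]1__   (p0,1)→(p1,1,+1)
state=p1 head=1 tape=_1[1]__   (p1,1)→(p2,2,+1)
state=p2 head=2 tape=_12[_]_   (p2,_)→(p2,2,0)
state=p2 head=2 tape=_12[2]_   (p2,2)→(p2,1,-1)
state=p2 head=1 tape=_1[2]1_   (p2,2)→(p2,1,-1)
state=p2 head=0 tape=_[1]11_   (p2,1)→(p0,_,-1)
state=p0 head=-1 tape=[_]_11_   (p0,_)→(p1,_,+1)
state=p1 head=0 tape=_[_]11_   (p1,_)→(p0,_,+1)
state=p0 head=1 tape=__[1]1_   (p0,1)→(p1,1,+1)
state=p1 head=2 tape=__1[1]_   (p1,1)→(p2,2,+1)
state=p2 head=3 tape=__12[_]   (p2,_)→(p2,2,0)
state=p2 head=3 tape=__12[2]   (p2,2)→(p2,1,-1)
state=p2 head=2 tape=__1[2]1   (p2,2)→(p2,1,-1)
state=p2 head=1 tape=__[1]11   (p2,1)→(p0,_,-1)
state=p0 head=0 tape=_[_]_11   (p0,_)→(p1,_,+1)
state=p1 head=1 tape=__[_]11   (p1,_)→(p0,_,+1)
state=p0 head=2 tape=___[1]1
After 18 steps: state p0, head at 2, tape 11.

state p0, head at 2, tape 11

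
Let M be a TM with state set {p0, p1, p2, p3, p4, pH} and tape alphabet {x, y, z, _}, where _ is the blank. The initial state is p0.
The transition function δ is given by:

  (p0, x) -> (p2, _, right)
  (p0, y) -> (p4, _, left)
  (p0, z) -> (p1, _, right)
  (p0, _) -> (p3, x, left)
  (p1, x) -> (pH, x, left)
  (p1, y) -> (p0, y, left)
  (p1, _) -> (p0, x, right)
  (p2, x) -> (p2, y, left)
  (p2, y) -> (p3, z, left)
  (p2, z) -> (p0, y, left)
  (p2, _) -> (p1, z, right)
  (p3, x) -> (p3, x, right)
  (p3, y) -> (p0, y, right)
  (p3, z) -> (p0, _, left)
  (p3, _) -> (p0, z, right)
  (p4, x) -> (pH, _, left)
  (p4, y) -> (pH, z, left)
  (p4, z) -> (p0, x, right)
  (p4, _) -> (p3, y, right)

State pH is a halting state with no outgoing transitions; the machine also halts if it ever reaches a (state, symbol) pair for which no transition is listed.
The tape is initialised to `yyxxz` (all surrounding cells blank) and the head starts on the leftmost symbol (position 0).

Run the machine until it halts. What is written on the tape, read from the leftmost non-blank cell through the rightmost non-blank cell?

yxxx_zx_zx

state=p0 head=0 tape=_[y]yxxz____   (p0,y)→(p4,_,left)
state=p4 head=-1 tape=[_]_yxxz____   (p4,_)→(p3,y,right)
state=p3 head=0 tape=y[_]yxxz____   (p3,_)→(p0,z,right)
state=p0 head=1 tape=yz[y]xxz____   (p0,y)→(p4,_,left)
state=p4 head=0 tape=y[z]_xxz____   (p4,z)→(p0,x,right)
state=p0 head=1 tape=yx[_]xxz____   (p0,_)→(p3,x,left)
state=p3 head=0 tape=y[x]xxxz____   (p3,x)→(p3,x,right)
state=p3 head=1 tape=yx[x]xxz____   (p3,x)→(p3,x,right)
state=p3 head=2 tape=yxx[x]xz____   (p3,x)→(p3,x,right)
state=p3 head=3 tape=yxxx[x]z____   (p3,x)→(p3,x,right)
state=p3 head=4 tape=yxxxx[z]____   (p3,z)→(p0,_,left)
state=p0 head=3 tape=yxxx[x]_____   (p0,x)→(p2,_,right)
state=p2 head=4 tape=yxxx_[_]____   (p2,_)→(p1,z,right)
state=p1 head=5 tape=yxxx_z[_]___   (p1,_)→(p0,x,right)
state=p0 head=6 tape=yxxx_zx[_]__   (p0,_)→(p3,x,left)
state=p3 head=5 tape=yxxx_z[x]x__   (p3,x)→(p3,x,right)
state=p3 head=6 tape=yxxx_zx[x]__   (p3,x)→(p3,x,right)
state=p3 head=7 tape=yxxx_zxx[_]_   (p3,_)→(p0,z,right)
state=p0 head=8 tape=yxxx_zxxz[_]   (p0,_)→(p3,x,left)
state=p3 head=7 tape=yxxx_zxx[z]x   (p3,z)→(p0,_,left)
state=p0 head=6 tape=yxxx_zx[x]_x   (p0,x)→(p2,_,right)
state=p2 head=7 tape=yxxx_zx_[_]x   (p2,_)→(p1,z,right)
state=p1 head=8 tape=yxxx_zx_z[x]   (p1,x)→(pH,x,left)
state=pH head=7 tape=yxxx_zx_[z]x
The non-blank tape span at halt is yxxx_zx_zx.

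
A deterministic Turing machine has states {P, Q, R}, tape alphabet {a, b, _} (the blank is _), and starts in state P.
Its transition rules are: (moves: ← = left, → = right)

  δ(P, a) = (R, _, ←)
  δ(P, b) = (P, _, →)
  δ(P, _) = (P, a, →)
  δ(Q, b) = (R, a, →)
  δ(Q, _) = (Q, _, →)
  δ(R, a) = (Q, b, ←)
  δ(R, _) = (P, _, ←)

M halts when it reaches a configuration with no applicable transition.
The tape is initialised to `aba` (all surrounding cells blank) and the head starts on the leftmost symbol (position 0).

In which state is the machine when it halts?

state=P head=0 tape=__[a]ba   (P,a)→(R,_,←)
state=R head=-1 tape=_[_]_ba   (R,_)→(P,_,←)
state=P head=-2 tape=[_]__ba   (P,_)→(P,a,→)
state=P head=-1 tape=a[_]_ba   (P,_)→(P,a,→)
state=P head=0 tape=aa[_]ba   (P,_)→(P,a,→)
state=P head=1 tape=aaa[b]a   (P,b)→(P,_,→)
state=P head=2 tape=aaa_[a]   (P,a)→(R,_,←)
state=R head=1 tape=aaa[_]_   (R,_)→(P,_,←)
state=P head=0 tape=aa[a]__   (P,a)→(R,_,←)
state=R head=-1 tape=a[a]___   (R,a)→(Q,b,←)
state=Q head=-2 tape=[a]b___
No transition is defined for (Q, a); M halts in state Q.

Q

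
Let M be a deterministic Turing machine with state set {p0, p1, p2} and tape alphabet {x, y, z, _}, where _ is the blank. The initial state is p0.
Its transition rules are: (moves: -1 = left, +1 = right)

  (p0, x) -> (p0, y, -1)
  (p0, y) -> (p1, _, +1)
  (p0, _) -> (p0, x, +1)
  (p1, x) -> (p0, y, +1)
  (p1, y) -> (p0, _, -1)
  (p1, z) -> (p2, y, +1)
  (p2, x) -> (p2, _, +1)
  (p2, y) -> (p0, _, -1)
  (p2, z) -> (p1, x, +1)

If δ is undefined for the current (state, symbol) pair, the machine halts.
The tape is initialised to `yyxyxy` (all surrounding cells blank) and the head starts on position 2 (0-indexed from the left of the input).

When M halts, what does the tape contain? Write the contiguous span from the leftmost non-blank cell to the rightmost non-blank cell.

yxx_y

state=p0 head=2 tape=yy[x]yxy_   (p0,x)→(p0,y,-1)
state=p0 head=1 tape=y[y]yyxy_   (p0,y)→(p1,_,+1)
state=p1 head=2 tape=y_[y]yxy_   (p1,y)→(p0,_,-1)
state=p0 head=1 tape=y[_]_yxy_   (p0,_)→(p0,x,+1)
state=p0 head=2 tape=yx[_]yxy_   (p0,_)→(p0,x,+1)
state=p0 head=3 tape=yxx[y]xy_   (p0,y)→(p1,_,+1)
state=p1 head=4 tape=yxx_[x]y_   (p1,x)→(p0,y,+1)
state=p0 head=5 tape=yxx_y[y]_   (p0,y)→(p1,_,+1)
state=p1 head=6 tape=yxx_y_[_]
The non-blank tape span at halt is yxx_y.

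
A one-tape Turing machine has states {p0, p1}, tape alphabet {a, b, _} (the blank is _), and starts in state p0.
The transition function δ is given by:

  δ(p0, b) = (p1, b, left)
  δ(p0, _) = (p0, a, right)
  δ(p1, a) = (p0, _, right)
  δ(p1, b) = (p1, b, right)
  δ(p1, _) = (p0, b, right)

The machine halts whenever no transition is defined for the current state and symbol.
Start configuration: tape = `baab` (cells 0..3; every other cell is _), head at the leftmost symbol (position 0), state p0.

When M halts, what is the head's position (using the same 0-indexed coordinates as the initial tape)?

state=p0 head=0 tape=_[b]aab   (p0,b)→(p1,b,left)
state=p1 head=-1 tape=[_]baab   (p1,_)→(p0,b,right)
state=p0 head=0 tape=b[b]aab   (p0,b)→(p1,b,left)
state=p1 head=-1 tape=[b]baab   (p1,b)→(p1,b,right)
state=p1 head=0 tape=b[b]aab   (p1,b)→(p1,b,right)
state=p1 head=1 tape=bb[a]ab   (p1,a)→(p0,_,right)
state=p0 head=2 tape=bb_[a]b
At halt the head is at cell 2.

2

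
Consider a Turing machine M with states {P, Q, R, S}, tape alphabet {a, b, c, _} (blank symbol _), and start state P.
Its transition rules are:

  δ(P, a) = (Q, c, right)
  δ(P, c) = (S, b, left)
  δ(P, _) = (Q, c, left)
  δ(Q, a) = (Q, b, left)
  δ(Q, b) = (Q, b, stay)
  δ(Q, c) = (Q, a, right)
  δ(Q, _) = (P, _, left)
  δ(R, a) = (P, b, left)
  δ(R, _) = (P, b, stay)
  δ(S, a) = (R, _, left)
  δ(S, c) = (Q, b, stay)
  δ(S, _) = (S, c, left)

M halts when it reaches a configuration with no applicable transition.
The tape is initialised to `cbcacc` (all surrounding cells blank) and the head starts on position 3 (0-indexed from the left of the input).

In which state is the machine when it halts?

R

state=P head=3 tape=cbc[a]cc_   (P,a)→(Q,c,right)
state=Q head=4 tape=cbcc[c]c_   (Q,c)→(Q,a,right)
state=Q head=5 tape=cbcca[c]_   (Q,c)→(Q,a,right)
state=Q head=6 tape=cbccaa[_]   (Q,_)→(P,_,left)
state=P head=5 tape=cbcca[a]_   (P,a)→(Q,c,right)
state=Q head=6 tape=cbccac[_]   (Q,_)→(P,_,left)
state=P head=5 tape=cbcca[c]_   (P,c)→(S,b,left)
state=S head=4 tape=cbcc[a]b_   (S,a)→(R,_,left)
state=R head=3 tape=cbc[c]_b_
No transition is defined for (R, c); M halts in state R.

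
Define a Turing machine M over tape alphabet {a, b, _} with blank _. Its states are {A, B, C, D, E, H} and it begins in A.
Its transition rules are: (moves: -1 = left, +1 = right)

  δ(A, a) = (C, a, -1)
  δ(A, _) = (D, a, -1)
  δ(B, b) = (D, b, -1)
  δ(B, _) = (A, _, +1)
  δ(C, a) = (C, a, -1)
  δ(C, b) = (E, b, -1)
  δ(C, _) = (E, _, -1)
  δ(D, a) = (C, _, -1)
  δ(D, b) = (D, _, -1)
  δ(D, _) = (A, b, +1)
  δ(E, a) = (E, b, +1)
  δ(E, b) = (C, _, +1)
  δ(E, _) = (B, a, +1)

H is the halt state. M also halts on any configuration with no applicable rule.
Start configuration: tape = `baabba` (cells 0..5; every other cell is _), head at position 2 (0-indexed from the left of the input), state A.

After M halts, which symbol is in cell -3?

state=A head=2 tape=___ba[a]bba   (A,a)→(C,a,-1)
state=C head=1 tape=___b[a]abba   (C,a)→(C,a,-1)
state=C head=0 tape=___[b]aabba   (C,b)→(E,b,-1)
state=E head=-1 tape=__[_]baabba   (E,_)→(B,a,+1)
state=B head=0 tape=__a[b]aabba   (B,b)→(D,b,-1)
state=D head=-1 tape=__[a]baabba   (D,a)→(C,_,-1)
state=C head=-2 tape=_[_]_baabba   (C,_)→(E,_,-1)
state=E head=-3 tape=[_]__baabba   (E,_)→(B,a,+1)
state=B head=-2 tape=a[_]_baabba   (B,_)→(A,_,+1)
state=A head=-1 tape=a_[_]baabba   (A,_)→(D,a,-1)
state=D head=-2 tape=a[_]abaabba   (D,_)→(A,b,+1)
state=A head=-1 tape=ab[a]baabba   (A,a)→(C,a,-1)
state=C head=-2 tape=a[b]abaabba   (C,b)→(E,b,-1)
state=E head=-3 tape=[a]babaabba   (E,a)→(E,b,+1)
state=E head=-2 tape=b[b]abaabba   (E,b)→(C,_,+1)
state=C head=-1 tape=b_[a]baabba   (C,a)→(C,a,-1)
state=C head=-2 tape=b[_]abaabba   (C,_)→(E,_,-1)
state=E head=-3 tape=[b]_abaabba   (E,b)→(C,_,+1)
state=C head=-2 tape=_[_]abaabba   (C,_)→(E,_,-1)
state=E head=-3 tape=[_]_abaabba   (E,_)→(B,a,+1)
state=B head=-2 tape=a[_]abaabba   (B,_)→(A,_,+1)
state=A head=-1 tape=a_[a]baabba   (A,a)→(C,a,-1)
state=C head=-2 tape=a[_]abaabba   (C,_)→(E,_,-1)
state=E head=-3 tape=[a]_abaabba   (E,a)→(E,b,+1)
state=E head=-2 tape=b[_]abaabba   (E,_)→(B,a,+1)
state=B head=-1 tape=ba[a]baabba
Cell -3 holds b when M halts.

b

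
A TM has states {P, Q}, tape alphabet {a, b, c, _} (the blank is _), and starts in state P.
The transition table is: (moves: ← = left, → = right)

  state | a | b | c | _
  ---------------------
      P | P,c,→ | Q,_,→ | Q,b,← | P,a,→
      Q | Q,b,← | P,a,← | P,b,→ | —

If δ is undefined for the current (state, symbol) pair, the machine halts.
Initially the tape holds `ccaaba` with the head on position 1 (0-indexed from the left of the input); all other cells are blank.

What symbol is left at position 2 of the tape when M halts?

b

state=P head=1 tape=c[c]aaba   (P,c)→(Q,b,←)
state=Q head=0 tape=[c]baaba   (Q,c)→(P,b,→)
state=P head=1 tape=b[b]aaba   (P,b)→(Q,_,→)
state=Q head=2 tape=b_[a]aba   (Q,a)→(Q,b,←)
state=Q head=1 tape=b[_]baba
Cell 2 holds b when M halts.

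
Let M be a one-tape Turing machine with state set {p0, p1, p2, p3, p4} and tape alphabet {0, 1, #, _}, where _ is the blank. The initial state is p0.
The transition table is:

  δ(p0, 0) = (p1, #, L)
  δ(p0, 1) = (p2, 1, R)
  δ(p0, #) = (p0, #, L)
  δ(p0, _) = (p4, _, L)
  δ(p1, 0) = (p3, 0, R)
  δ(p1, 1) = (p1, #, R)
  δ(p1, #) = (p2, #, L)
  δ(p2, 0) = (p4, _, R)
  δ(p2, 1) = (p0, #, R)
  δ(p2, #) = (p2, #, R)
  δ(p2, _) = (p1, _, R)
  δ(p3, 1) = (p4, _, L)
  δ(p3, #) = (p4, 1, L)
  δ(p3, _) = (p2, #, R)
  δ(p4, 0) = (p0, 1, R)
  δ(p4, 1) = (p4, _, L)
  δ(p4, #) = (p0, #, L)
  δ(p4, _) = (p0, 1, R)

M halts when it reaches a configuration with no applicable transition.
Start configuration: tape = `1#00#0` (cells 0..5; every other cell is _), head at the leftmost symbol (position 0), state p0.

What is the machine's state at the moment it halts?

p1

state=p0 head=0 tape=[1]#00#0__   (p0,1)→(p2,1,R)
state=p2 head=1 tape=1[#]00#0__   (p2,#)→(p2,#,R)
state=p2 head=2 tape=1#[0]0#0__   (p2,0)→(p4,_,R)
state=p4 head=3 tape=1#_[0]#0__   (p4,0)→(p0,1,R)
state=p0 head=4 tape=1#_1[#]0__   (p0,#)→(p0,#,L)
state=p0 head=3 tape=1#_[1]#0__   (p0,1)→(p2,1,R)
state=p2 head=4 tape=1#_1[#]0__   (p2,#)→(p2,#,R)
state=p2 head=5 tape=1#_1#[0]__   (p2,0)→(p4,_,R)
state=p4 head=6 tape=1#_1#_[_]_   (p4,_)→(p0,1,R)
state=p0 head=7 tape=1#_1#_1[_]   (p0,_)→(p4,_,L)
state=p4 head=6 tape=1#_1#_[1]_   (p4,1)→(p4,_,L)
state=p4 head=5 tape=1#_1#[_]__   (p4,_)→(p0,1,R)
state=p0 head=6 tape=1#_1#1[_]_   (p0,_)→(p4,_,L)
state=p4 head=5 tape=1#_1#[1]__   (p4,1)→(p4,_,L)
state=p4 head=4 tape=1#_1[#]___   (p4,#)→(p0,#,L)
state=p0 head=3 tape=1#_[1]#___   (p0,1)→(p2,1,R)
state=p2 head=4 tape=1#_1[#]___   (p2,#)→(p2,#,R)
state=p2 head=5 tape=1#_1#[_]__   (p2,_)→(p1,_,R)
state=p1 head=6 tape=1#_1#_[_]_
No transition is defined for (p1, _); M halts in state p1.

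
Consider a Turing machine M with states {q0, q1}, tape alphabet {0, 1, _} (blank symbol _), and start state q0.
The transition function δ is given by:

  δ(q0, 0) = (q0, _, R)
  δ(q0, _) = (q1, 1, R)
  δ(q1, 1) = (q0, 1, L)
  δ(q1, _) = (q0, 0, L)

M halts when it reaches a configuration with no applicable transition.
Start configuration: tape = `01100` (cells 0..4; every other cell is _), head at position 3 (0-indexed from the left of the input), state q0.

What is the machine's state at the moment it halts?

q0

state=q0 head=3 tape=011[0]0__   (q0,0)→(q0,_,R)
state=q0 head=4 tape=011_[0]__   (q0,0)→(q0,_,R)
state=q0 head=5 tape=011__[_]_   (q0,_)→(q1,1,R)
state=q1 head=6 tape=011__1[_]   (q1,_)→(q0,0,L)
state=q0 head=5 tape=011__[1]0
No transition is defined for (q0, 1); M halts in state q0.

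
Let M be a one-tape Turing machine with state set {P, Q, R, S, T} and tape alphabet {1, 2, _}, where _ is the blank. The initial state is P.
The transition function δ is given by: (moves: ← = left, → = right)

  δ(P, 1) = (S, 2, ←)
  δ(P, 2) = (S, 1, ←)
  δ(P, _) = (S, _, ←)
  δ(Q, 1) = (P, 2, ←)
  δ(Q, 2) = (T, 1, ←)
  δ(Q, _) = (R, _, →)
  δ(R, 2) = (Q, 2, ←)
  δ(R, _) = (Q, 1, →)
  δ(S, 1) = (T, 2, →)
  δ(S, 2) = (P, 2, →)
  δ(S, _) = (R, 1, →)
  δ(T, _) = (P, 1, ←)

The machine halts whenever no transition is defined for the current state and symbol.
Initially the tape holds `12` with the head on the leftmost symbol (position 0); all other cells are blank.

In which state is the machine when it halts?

T

P | ___[1]2   read 1 → write 2, move ←, go to S
S | __[_]22   read _ → write 1, move →, go to R
R | __1[2]2   read 2 → write 2, move ←, go to Q
Q | __[1]22   read 1 → write 2, move ←, go to P
P | _[_]222   read _ → write _, move ←, go to S
S | [_]_222   read _ → write 1, move →, go to R
R | 1[_]222   read _ → write 1, move →, go to Q
Q | 11[2]22   read 2 → write 1, move ←, go to T
T | 1[1]122
No transition is defined for (T, 1); M halts in state T.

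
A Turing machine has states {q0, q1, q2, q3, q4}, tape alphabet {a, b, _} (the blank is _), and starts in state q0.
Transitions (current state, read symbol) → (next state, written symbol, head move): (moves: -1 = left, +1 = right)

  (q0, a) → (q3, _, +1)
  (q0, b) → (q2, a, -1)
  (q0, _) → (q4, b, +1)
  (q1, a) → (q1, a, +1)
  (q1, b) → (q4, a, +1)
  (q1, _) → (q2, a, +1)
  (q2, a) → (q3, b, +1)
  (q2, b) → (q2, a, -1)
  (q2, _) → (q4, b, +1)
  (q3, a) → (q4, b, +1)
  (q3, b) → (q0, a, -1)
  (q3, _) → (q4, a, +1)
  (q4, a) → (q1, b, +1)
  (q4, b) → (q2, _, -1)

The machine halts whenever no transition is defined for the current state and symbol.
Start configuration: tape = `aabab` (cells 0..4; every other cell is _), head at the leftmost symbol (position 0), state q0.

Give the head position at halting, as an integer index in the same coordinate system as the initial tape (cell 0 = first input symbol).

state=q0 head=0 tape=[a]abab___   (q0,a)→(q3,_,+1)
state=q3 head=1 tape=_[a]bab___   (q3,a)→(q4,b,+1)
state=q4 head=2 tape=_b[b]ab___   (q4,b)→(q2,_,-1)
state=q2 head=1 tape=_[b]_ab___   (q2,b)→(q2,a,-1)
state=q2 head=0 tape=[_]a_ab___   (q2,_)→(q4,b,+1)
state=q4 head=1 tape=b[a]_ab___   (q4,a)→(q1,b,+1)
state=q1 head=2 tape=bb[_]ab___   (q1,_)→(q2,a,+1)
state=q2 head=3 tape=bba[a]b___   (q2,a)→(q3,b,+1)
state=q3 head=4 tape=bbab[b]___   (q3,b)→(q0,a,-1)
state=q0 head=3 tape=bba[b]a___   (q0,b)→(q2,a,-1)
state=q2 head=2 tape=bb[a]aa___   (q2,a)→(q3,b,+1)
state=q3 head=3 tape=bbb[a]a___   (q3,a)→(q4,b,+1)
state=q4 head=4 tape=bbbb[a]___   (q4,a)→(q1,b,+1)
state=q1 head=5 tape=bbbbb[_]__   (q1,_)→(q2,a,+1)
state=q2 head=6 tape=bbbbba[_]_   (q2,_)→(q4,b,+1)
state=q4 head=7 tape=bbbbbab[_]
At halt the head is at cell 7.

7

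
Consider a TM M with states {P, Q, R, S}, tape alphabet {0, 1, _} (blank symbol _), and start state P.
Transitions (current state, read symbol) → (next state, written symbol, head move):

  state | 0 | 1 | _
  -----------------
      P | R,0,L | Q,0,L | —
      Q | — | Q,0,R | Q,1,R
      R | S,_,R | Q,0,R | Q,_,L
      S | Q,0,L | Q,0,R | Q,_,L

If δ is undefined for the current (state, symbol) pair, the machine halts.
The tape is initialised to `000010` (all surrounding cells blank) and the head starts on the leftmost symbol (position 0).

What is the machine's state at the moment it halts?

Q

state=P head=0 tape=__[0]00010   (P,0)→(R,0,L)
state=R head=-1 tape=_[_]000010   (R,_)→(Q,_,L)
state=Q head=-2 tape=[_]_000010   (Q,_)→(Q,1,R)
state=Q head=-1 tape=1[_]000010   (Q,_)→(Q,1,R)
state=Q head=0 tape=11[0]00010
No transition is defined for (Q, 0); M halts in state Q.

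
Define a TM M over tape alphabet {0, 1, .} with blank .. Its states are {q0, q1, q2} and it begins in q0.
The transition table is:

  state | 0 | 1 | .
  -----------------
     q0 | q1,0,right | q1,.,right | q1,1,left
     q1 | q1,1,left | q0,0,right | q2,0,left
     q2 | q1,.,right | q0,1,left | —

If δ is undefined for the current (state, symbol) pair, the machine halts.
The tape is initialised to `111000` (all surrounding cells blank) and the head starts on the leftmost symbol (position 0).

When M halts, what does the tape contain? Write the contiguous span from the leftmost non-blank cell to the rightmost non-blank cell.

01100

state=q0 head=0 tape=[1]11000   (q0,1)→(q1,.,right)
state=q1 head=1 tape=.[1]1000   (q1,1)→(q0,0,right)
state=q0 head=2 tape=.0[1]000   (q0,1)→(q1,.,right)
state=q1 head=3 tape=.0.[0]00   (q1,0)→(q1,1,left)
state=q1 head=2 tape=.0[.]100   (q1,.)→(q2,0,left)
state=q2 head=1 tape=.[0]0100   (q2,0)→(q1,.,right)
state=q1 head=2 tape=..[0]100   (q1,0)→(q1,1,left)
state=q1 head=1 tape=.[.]1100   (q1,.)→(q2,0,left)
state=q2 head=0 tape=[.]01100
The non-blank tape span at halt is 01100.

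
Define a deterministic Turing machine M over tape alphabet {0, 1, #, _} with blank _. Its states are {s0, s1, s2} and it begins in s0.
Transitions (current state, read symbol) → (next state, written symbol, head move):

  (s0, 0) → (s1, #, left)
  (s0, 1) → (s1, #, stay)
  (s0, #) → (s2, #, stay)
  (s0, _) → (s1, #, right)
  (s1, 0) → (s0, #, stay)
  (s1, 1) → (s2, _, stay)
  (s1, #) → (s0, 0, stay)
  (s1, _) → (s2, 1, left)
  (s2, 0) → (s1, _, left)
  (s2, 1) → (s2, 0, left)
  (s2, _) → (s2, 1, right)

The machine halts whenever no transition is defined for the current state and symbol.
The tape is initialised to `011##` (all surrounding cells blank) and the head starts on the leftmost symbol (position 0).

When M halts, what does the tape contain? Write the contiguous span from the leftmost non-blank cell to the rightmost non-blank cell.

s0 | ___[0]11##   read 0 → write #, move left, go to s1
s1 | __[_]#11##   read _ → write 1, move left, go to s2
s2 | _[_]1#11##   read _ → write 1, move right, go to s2
s2 | _1[1]#11##   read 1 → write 0, move left, go to s2
s2 | _[1]0#11##   read 1 → write 0, move left, go to s2
s2 | [_]00#11##   read _ → write 1, move right, go to s2
s2 | 1[0]0#11##   read 0 → write _, move left, go to s1
s1 | [1]_0#11##   read 1 → write _, move stay, go to s2
s2 | [_]_0#11##   read _ → write 1, move right, go to s2
s2 | 1[_]0#11##   read _ → write 1, move right, go to s2
s2 | 11[0]#11##   read 0 → write _, move left, go to s1
s1 | 1[1]_#11##   read 1 → write _, move stay, go to s2
s2 | 1[_]_#11##   read _ → write 1, move right, go to s2
s2 | 11[_]#11##   read _ → write 1, move right, go to s2
s2 | 111[#]11##
The non-blank tape span at halt is 111#11##.

111#11##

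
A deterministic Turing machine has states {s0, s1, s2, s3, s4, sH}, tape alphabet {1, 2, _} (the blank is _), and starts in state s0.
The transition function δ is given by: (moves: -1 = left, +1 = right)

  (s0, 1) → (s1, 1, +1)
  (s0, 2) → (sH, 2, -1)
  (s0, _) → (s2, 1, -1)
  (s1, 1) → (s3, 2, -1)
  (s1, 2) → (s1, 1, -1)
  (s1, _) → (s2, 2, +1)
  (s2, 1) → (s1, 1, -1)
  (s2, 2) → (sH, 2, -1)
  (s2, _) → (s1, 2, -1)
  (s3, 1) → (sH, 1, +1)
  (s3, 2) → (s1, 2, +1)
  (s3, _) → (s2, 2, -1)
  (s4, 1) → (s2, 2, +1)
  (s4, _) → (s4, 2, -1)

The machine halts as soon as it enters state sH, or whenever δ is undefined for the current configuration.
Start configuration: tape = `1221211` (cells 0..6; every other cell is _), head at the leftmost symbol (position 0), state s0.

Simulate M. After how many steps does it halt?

s0 | ___[1]221211   read 1 → write 1, move +1, go to s1
s1 | ___1[2]21211   read 2 → write 1, move -1, go to s1
s1 | ___[1]121211   read 1 → write 2, move -1, go to s3
s3 | __[_]2121211   read _ → write 2, move -1, go to s2
s2 | _[_]22121211   read _ → write 2, move -1, go to s1
s1 | [_]222121211   read _ → write 2, move +1, go to s2
s2 | 2[2]22121211   read 2 → write 2, move -1, go to sH
sH | [2]222121211
M halts after 7 transitions.

7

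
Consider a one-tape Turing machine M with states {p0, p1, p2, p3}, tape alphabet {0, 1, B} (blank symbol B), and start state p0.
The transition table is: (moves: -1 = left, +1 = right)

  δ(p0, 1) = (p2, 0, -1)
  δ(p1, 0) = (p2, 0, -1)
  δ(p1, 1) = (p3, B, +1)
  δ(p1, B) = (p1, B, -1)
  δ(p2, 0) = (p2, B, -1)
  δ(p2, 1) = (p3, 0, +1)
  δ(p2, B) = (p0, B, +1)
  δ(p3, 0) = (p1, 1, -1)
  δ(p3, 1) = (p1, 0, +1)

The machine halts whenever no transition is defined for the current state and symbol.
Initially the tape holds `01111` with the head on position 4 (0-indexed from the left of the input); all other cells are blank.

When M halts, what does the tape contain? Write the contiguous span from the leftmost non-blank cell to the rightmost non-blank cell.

0111

state=p0 head=4 tape=B0111[1]   (p0,1)→(p2,0,-1)
state=p2 head=3 tape=B011[1]0   (p2,1)→(p3,0,+1)
state=p3 head=4 tape=B0110[0]   (p3,0)→(p1,1,-1)
state=p1 head=3 tape=B011[0]1   (p1,0)→(p2,0,-1)
state=p2 head=2 tape=B01[1]01   (p2,1)→(p3,0,+1)
state=p3 head=3 tape=B010[0]1   (p3,0)→(p1,1,-1)
state=p1 head=2 tape=B01[0]11   (p1,0)→(p2,0,-1)
state=p2 head=1 tape=B0[1]011   (p2,1)→(p3,0,+1)
state=p3 head=2 tape=B00[0]11   (p3,0)→(p1,1,-1)
state=p1 head=1 tape=B0[0]111   (p1,0)→(p2,0,-1)
state=p2 head=0 tape=B[0]0111   (p2,0)→(p2,B,-1)
state=p2 head=-1 tape=[B]B0111   (p2,B)→(p0,B,+1)
state=p0 head=0 tape=B[B]0111
The non-blank tape span at halt is 0111.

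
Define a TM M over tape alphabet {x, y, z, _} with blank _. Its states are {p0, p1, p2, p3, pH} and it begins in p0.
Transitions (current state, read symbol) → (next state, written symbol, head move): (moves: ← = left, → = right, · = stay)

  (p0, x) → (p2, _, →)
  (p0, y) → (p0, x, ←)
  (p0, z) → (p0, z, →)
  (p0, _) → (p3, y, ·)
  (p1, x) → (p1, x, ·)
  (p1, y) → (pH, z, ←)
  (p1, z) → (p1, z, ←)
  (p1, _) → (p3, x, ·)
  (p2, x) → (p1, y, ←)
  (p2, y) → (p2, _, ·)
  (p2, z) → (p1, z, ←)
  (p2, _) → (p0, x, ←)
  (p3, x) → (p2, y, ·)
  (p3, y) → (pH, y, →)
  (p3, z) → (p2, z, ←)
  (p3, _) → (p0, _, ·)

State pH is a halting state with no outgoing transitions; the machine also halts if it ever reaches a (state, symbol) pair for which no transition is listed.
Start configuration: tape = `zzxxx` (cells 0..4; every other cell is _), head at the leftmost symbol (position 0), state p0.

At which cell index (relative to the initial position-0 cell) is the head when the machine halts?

3

p0 | [z]zxxx   read z → write z, move →, go to p0
p0 | z[z]xxx   read z → write z, move →, go to p0
p0 | zz[x]xx   read x → write _, move →, go to p2
p2 | zz_[x]x   read x → write y, move ←, go to p1
p1 | zz[_]yx   read _ → write x, move ·, go to p3
p3 | zz[x]yx   read x → write y, move ·, go to p2
p2 | zz[y]yx   read y → write _, move ·, go to p2
p2 | zz[_]yx   read _ → write x, move ←, go to p0
p0 | z[z]xyx   read z → write z, move →, go to p0
p0 | zz[x]yx   read x → write _, move →, go to p2
p2 | zz_[y]x   read y → write _, move ·, go to p2
p2 | zz_[_]x   read _ → write x, move ←, go to p0
p0 | zz[_]xx   read _ → write y, move ·, go to p3
p3 | zz[y]xx   read y → write y, move →, go to pH
pH | zzy[x]x
At halt the head is at cell 3.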